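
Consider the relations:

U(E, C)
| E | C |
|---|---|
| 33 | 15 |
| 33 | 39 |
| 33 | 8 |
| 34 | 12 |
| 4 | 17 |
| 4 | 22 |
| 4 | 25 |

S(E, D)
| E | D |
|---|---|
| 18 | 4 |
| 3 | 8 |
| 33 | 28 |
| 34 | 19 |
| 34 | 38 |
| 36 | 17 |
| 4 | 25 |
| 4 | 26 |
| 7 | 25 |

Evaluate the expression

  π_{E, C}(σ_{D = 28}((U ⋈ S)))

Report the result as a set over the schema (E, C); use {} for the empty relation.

Natural join on E: {(33, 15, 28), (33, 39, 28), (33, 8, 28), (34, 12, 19), (34, 12, 38), (4, 17, 25), (4, 17, 26), (4, 22, 25), (4, 22, 26), (4, 25, 25), (4, 25, 26)}
Apply σ_{D = 28}; surviving tuples: {(33, 15, 28), (33, 39, 28), (33, 8, 28)}
Projecting to E, C: {(33, 15), (33, 39), (33, 8)}

{(33, 15), (33, 39), (33, 8)}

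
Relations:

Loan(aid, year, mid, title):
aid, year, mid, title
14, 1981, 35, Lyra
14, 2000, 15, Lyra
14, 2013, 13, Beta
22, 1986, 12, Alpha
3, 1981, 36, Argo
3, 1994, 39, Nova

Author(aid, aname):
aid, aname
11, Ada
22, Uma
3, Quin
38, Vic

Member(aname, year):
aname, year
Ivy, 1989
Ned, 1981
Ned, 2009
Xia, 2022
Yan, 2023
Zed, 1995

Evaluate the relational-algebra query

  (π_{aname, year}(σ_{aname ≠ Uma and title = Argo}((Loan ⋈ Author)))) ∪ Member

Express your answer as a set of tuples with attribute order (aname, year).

Joining Loan and Author on aid yields {(22, 1986, 12, Alpha, Uma), (3, 1981, 36, Argo, Quin), (3, 1994, 39, Nova, Quin)}.
Selection aname ≠ Uma and title = Argo: {(3, 1981, 36, Argo, Quin)}
π[aname, year]: project onto (aname, year) → {(Quin, 1981)}
Union: {(Quin, 1981)} with {(Ivy, 1989), (Ned, 1981), (Ned, 2009), (Xia, 2022), (Yan, 2023), (Zed, 1995)} → {(Ivy, 1989), (Ned, 1981), (Ned, 2009), (Quin, 1981), (Xia, 2022), (Yan, 2023), (Zed, 1995)}

{(Ivy, 1989), (Ned, 1981), (Ned, 2009), (Quin, 1981), (Xia, 2022), (Yan, 2023), (Zed, 1995)}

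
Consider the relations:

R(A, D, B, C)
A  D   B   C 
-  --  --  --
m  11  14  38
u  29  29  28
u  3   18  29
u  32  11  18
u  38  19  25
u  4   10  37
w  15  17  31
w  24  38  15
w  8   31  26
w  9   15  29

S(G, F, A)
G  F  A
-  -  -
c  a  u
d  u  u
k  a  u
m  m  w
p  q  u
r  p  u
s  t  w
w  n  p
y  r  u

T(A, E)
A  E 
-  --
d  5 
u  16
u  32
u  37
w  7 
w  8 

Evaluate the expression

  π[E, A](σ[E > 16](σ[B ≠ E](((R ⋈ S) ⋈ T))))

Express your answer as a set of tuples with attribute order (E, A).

{(32, u), (37, u)}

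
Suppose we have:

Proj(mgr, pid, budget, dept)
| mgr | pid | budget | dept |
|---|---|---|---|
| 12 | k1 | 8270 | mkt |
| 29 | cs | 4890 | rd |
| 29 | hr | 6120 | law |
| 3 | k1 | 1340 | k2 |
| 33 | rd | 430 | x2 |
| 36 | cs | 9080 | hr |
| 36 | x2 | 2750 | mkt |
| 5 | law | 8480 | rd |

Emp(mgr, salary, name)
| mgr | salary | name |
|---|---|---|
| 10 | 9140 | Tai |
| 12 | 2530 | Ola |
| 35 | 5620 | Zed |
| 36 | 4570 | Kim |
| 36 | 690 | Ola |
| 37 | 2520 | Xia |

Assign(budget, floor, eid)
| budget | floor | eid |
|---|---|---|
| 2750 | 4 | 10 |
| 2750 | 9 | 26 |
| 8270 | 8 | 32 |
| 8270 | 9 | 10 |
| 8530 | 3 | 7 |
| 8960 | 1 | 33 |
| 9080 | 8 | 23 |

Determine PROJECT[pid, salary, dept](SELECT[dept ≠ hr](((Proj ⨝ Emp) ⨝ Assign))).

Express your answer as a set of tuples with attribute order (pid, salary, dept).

Proj ⋈ Emp (natural join on mgr): {(12, k1, 8270, mkt, 2530, Ola), (36, cs, 9080, hr, 4570, Kim), (36, cs, 9080, hr, 690, Ola), (36, x2, 2750, mkt, 4570, Kim), (36, x2, 2750, mkt, 690, Ola)}
(Proj ⨝ Emp) ⋈ Assign (natural join on budget): {(12, k1, 8270, mkt, 2530, Ola, 8, 32), (12, k1, 8270, mkt, 2530, Ola, 9, 10), (36, cs, 9080, hr, 4570, Kim, 8, 23), (36, cs, 9080, hr, 690, Ola, 8, 23), (36, x2, 2750, mkt, 4570, Kim, 4, 10), (36, x2, 2750, mkt, 4570, Kim, 9, 26), (36, x2, 2750, mkt, 690, Ola, 4, 10), (36, x2, 2750, mkt, 690, Ola, 9, 26)}
Apply σ_{dept ≠ hr}; surviving tuples: {(12, k1, 8270, mkt, 2530, Ola, 8, 32), (12, k1, 8270, mkt, 2530, Ola, 9, 10), (36, x2, 2750, mkt, 4570, Kim, 4, 10), (36, x2, 2750, mkt, 4570, Kim, 9, 26), (36, x2, 2750, mkt, 690, Ola, 4, 10), (36, x2, 2750, mkt, 690, Ola, 9, 26)}
Keep only column(s) pid, salary, dept (3 duplicate(s) eliminated): {(k1, 2530, mkt), (x2, 4570, mkt), (x2, 690, mkt)}

{(k1, 2530, mkt), (x2, 4570, mkt), (x2, 690, mkt)}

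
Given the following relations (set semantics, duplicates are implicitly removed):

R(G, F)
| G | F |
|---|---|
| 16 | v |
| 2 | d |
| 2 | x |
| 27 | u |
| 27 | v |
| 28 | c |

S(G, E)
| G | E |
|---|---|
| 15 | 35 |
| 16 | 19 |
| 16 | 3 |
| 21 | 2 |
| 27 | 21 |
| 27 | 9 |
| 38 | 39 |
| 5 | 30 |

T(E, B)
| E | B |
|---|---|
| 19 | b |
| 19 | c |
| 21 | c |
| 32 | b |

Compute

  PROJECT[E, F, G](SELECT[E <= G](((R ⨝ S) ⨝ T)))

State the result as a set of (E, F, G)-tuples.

{(21, u, 27), (21, v, 27)}

Joining R and S on G yields {(16, v, 19), (16, v, 3), (27, u, 21), (27, u, 9), (27, v, 21), (27, v, 9)}.
Joining (R ⨝ S) and T on E yields {(16, v, 19, b), (16, v, 19, c), (27, u, 21, c), (27, v, 21, c)}.
Apply σ_{E <= G}; surviving tuples: {(27, u, 21, c), (27, v, 21, c)}
Keep only column(s) E, F, G: {(21, u, 27), (21, v, 27)}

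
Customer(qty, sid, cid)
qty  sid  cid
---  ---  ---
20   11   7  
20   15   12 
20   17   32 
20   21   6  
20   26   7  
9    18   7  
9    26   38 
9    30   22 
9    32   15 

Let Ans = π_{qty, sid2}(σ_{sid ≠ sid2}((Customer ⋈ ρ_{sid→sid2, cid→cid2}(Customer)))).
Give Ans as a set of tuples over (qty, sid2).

{(20, 11), (20, 15), (20, 17), (20, 21), (20, 26), (9, 18), (9, 26), (9, 30), (9, 32)}

ρ[sid→sid2, cid→cid2]: schema becomes (qty, sid2, cid2); tuples unchanged.
Joining Customer and ρ_{sid→sid2, cid→cid2}(Customer) on qty yields {(20, 11, 7, 11, 7), (20, 11, 7, 15, 12), (20, 11, 7, 17, 32), (20, 11, 7, 21, 6), (20, 11, 7, 26, 7), (20, 15, 12, 11, 7), (20, 15, 12, 15, 12), (20, 15, 12, 17, 32), (20, 15, 12, 21, 6), (20, 15, 12, 26, 7), (20, 17, 32, 11, 7), (20, 17, 32, 15, 12), (20, 17, 32, 17, 32), (20, 17, 32, 21, 6), (20, 17, 32, 26, 7), (20, 21, 6, 11, 7), (20, 21, 6, 15, 12), (20, 21, 6, 17, 32), (20, 21, 6, 21, 6), (20, 21, 6, 26, 7), (20, 26, 7, 11, 7), (20, 26, 7, 15, 12), (20, 26, 7, 17, 32), (20, 26, 7, 21, 6), (20, 26, 7, 26, 7), (9, 18, 7, 18, 7), (9, 18, 7, 26, 38), (9, 18, 7, 30, 22), (9, 18, 7, 32, 15), (9, 26, 38, 18, 7), (9, 26, 38, 26, 38), (9, 26, 38, 30, 22), (9, 26, 38, 32, 15), (9, 30, 22, 18, 7), (9, 30, 22, 26, 38), (9, 30, 22, 30, 22), (9, 30, 22, 32, 15), (9, 32, 15, 18, 7), (9, 32, 15, 26, 38), (9, 32, 15, 30, 22), (9, 32, 15, 32, 15)}.
Filtering on sid ≠ sid2 leaves {(20, 11, 7, 15, 12), (20, 11, 7, 17, 32), (20, 11, 7, 21, 6), (20, 11, 7, 26, 7), (20, 15, 12, 11, 7), (20, 15, 12, 17, 32), (20, 15, 12, 21, 6), (20, 15, 12, 26, 7), (20, 17, 32, 11, 7), (20, 17, 32, 15, 12), (20, 17, 32, 21, 6), (20, 17, 32, 26, 7), (20, 21, 6, 11, 7), (20, 21, 6, 15, 12), (20, 21, 6, 17, 32), (20, 21, 6, 26, 7), (20, 26, 7, 11, 7), (20, 26, 7, 15, 12), (20, 26, 7, 17, 32), (20, 26, 7, 21, 6), (9, 18, 7, 26, 38), (9, 18, 7, 30, 22), (9, 18, 7, 32, 15), (9, 26, 38, 18, 7), (9, 26, 38, 30, 22), (9, 26, 38, 32, 15), (9, 30, 22, 18, 7), (9, 30, 22, 26, 38), (9, 30, 22, 32, 15), (9, 32, 15, 18, 7), (9, 32, 15, 26, 38), (9, 32, 15, 30, 22)}.
π_{qty, sid2} gives {(20, 11), (20, 15), (20, 17), (20, 21), (20, 26), (9, 18), (9, 26), (9, 30), (9, 32)} (23 duplicate(s) eliminated).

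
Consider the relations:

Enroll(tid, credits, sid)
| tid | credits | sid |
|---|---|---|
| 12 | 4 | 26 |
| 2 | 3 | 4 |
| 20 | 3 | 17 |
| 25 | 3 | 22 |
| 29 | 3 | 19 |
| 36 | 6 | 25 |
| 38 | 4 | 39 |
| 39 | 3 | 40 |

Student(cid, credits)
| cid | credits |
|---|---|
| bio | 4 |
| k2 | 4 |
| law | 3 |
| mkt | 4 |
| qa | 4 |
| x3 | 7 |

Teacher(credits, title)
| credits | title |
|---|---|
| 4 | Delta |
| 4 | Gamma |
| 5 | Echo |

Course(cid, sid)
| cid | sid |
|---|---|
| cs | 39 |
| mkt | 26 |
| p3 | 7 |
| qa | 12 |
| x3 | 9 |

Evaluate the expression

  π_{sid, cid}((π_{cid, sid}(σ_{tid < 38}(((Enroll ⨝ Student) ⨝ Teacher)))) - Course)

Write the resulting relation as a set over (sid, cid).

{(26, bio), (26, k2), (26, qa)}

Joining Enroll and Student on credits yields {(12, 4, 26, bio), (12, 4, 26, k2), (12, 4, 26, mkt), (12, 4, 26, qa), (2, 3, 4, law), (20, 3, 17, law), (25, 3, 22, law), (29, 3, 19, law), (38, 4, 39, bio), (38, 4, 39, k2), (38, 4, 39, mkt), (38, 4, 39, qa), (39, 3, 40, law)}.
Joining (Enroll ⨝ Student) and Teacher on credits yields {(12, 4, 26, bio, Delta), (12, 4, 26, bio, Gamma), (12, 4, 26, k2, Delta), (12, 4, 26, k2, Gamma), (12, 4, 26, mkt, Delta), (12, 4, 26, mkt, Gamma), (12, 4, 26, qa, Delta), (12, 4, 26, qa, Gamma), (38, 4, 39, bio, Delta), (38, 4, 39, bio, Gamma), (38, 4, 39, k2, Delta), (38, 4, 39, k2, Gamma), (38, 4, 39, mkt, Delta), (38, 4, 39, mkt, Gamma), (38, 4, 39, qa, Delta), (38, 4, 39, qa, Gamma)}.
Filtering on tid < 38 leaves {(12, 4, 26, bio, Delta), (12, 4, 26, bio, Gamma), (12, 4, 26, k2, Delta), (12, 4, 26, k2, Gamma), (12, 4, 26, mkt, Delta), (12, 4, 26, mkt, Gamma), (12, 4, 26, qa, Delta), (12, 4, 26, qa, Gamma)}.
π[cid, sid]: project onto (cid, sid) (4 duplicate(s) eliminated) → {(bio, 26), (k2, 26), (mkt, 26), (qa, 26)}
Set difference of the two operands is {(bio, 26), (k2, 26), (qa, 26)}.
π[sid, cid]: project onto (sid, cid) → {(26, bio), (26, k2), (26, qa)}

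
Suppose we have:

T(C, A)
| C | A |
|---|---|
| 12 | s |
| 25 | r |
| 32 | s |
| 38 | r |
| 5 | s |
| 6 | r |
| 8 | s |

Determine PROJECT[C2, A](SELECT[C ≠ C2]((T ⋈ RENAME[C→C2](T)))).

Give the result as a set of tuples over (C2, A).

{(12, s), (25, r), (32, s), (38, r), (5, s), (6, r), (8, s)}

ρ[C→C2]: schema becomes (C2, A); tuples unchanged.
Natural join on A: {(12, s, 12), (12, s, 32), (12, s, 5), (12, s, 8), (25, r, 25), (25, r, 38), (25, r, 6), (32, s, 12), (32, s, 32), (32, s, 5), (32, s, 8), (38, r, 25), (38, r, 38), (38, r, 6), (5, s, 12), (5, s, 32), (5, s, 5), (5, s, 8), (6, r, 25), (6, r, 38), (6, r, 6), (8, s, 12), (8, s, 32), (8, s, 5), (8, s, 8)}
Apply σ_{C ≠ C2}; surviving tuples: {(12, s, 32), (12, s, 5), (12, s, 8), (25, r, 38), (25, r, 6), (32, s, 12), (32, s, 5), (32, s, 8), (38, r, 25), (38, r, 6), (5, s, 12), (5, s, 32), (5, s, 8), (6, r, 25), (6, r, 38), (8, s, 12), (8, s, 32), (8, s, 5)}
π_{C2, A} gives {(12, s), (25, r), (32, s), (38, r), (5, s), (6, r), (8, s)} (11 duplicate(s) eliminated).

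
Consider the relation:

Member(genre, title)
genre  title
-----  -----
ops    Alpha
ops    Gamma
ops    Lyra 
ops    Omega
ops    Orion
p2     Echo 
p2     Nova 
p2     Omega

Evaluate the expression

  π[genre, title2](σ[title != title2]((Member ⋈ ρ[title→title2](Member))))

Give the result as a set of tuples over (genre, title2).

{(ops, Alpha), (ops, Gamma), (ops, Lyra), (ops, Omega), (ops, Orion), (p2, Echo), (p2, Nova), (p2, Omega)}

ρ[title→title2]: schema becomes (genre, title2); tuples unchanged.
Joining Member and ρ[title→title2](Member) on genre yields {(ops, Alpha, Alpha), (ops, Alpha, Gamma), (ops, Alpha, Lyra), (ops, Alpha, Omega), (ops, Alpha, Orion), (ops, Gamma, Alpha), (ops, Gamma, Gamma), (ops, Gamma, Lyra), (ops, Gamma, Omega), (ops, Gamma, Orion), (ops, Lyra, Alpha), (ops, Lyra, Gamma), (ops, Lyra, Lyra), (ops, Lyra, Omega), (ops, Lyra, Orion), (ops, Omega, Alpha), (ops, Omega, Gamma), (ops, Omega, Lyra), (ops, Omega, Omega), (ops, Omega, Orion), (ops, Orion, Alpha), (ops, Orion, Gamma), (ops, Orion, Lyra), (ops, Orion, Omega), (ops, Orion, Orion), (p2, Echo, Echo), (p2, Echo, Nova), (p2, Echo, Omega), (p2, Nova, Echo), (p2, Nova, Nova), (p2, Nova, Omega), (p2, Omega, Echo), (p2, Omega, Nova), (p2, Omega, Omega)}.
Apply σ_{title != title2}; surviving tuples: {(ops, Alpha, Gamma), (ops, Alpha, Lyra), (ops, Alpha, Omega), (ops, Alpha, Orion), (ops, Gamma, Alpha), (ops, Gamma, Lyra), (ops, Gamma, Omega), (ops, Gamma, Orion), (ops, Lyra, Alpha), (ops, Lyra, Gamma), (ops, Lyra, Omega), (ops, Lyra, Orion), (ops, Omega, Alpha), (ops, Omega, Gamma), (ops, Omega, Lyra), (ops, Omega, Orion), (ops, Orion, Alpha), (ops, Orion, Gamma), (ops, Orion, Lyra), (ops, Orion, Omega), (p2, Echo, Nova), (p2, Echo, Omega), (p2, Nova, Echo), (p2, Nova, Omega), (p2, Omega, Echo), (p2, Omega, Nova)}
Keep only column(s) genre, title2 (18 duplicate(s) eliminated): {(ops, Alpha), (ops, Gamma), (ops, Lyra), (ops, Omega), (ops, Orion), (p2, Echo), (p2, Nova), (p2, Omega)}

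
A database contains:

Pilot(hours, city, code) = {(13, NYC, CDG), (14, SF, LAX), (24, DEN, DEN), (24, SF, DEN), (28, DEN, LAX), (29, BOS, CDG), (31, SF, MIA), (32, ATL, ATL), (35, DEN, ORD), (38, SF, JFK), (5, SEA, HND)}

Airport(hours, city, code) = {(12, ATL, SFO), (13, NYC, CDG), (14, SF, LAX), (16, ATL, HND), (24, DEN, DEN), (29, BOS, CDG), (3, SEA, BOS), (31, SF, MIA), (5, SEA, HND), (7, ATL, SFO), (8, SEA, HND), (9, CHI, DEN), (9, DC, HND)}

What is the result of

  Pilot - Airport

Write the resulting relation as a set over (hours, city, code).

{(24, SF, DEN), (28, DEN, LAX), (32, ATL, ATL), (35, DEN, ORD), (38, SF, JFK)}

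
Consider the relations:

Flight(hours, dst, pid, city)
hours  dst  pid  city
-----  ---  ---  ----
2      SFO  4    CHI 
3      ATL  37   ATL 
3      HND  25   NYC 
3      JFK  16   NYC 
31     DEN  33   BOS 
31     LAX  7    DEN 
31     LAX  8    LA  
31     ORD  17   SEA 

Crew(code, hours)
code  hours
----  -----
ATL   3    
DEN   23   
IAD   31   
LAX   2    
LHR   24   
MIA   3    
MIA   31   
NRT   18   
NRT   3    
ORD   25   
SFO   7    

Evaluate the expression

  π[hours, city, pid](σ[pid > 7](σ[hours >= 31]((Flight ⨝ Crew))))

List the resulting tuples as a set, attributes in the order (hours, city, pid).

{(31, BOS, 33), (31, LA, 8), (31, SEA, 17)}

Flight ⋈ Crew (natural join on hours): {(2, SFO, 4, CHI, LAX), (3, ATL, 37, ATL, ATL), (3, ATL, 37, ATL, MIA), (3, ATL, 37, ATL, NRT), (3, HND, 25, NYC, ATL), (3, HND, 25, NYC, MIA), (3, HND, 25, NYC, NRT), (3, JFK, 16, NYC, ATL), (3, JFK, 16, NYC, MIA), (3, JFK, 16, NYC, NRT), (31, DEN, 33, BOS, IAD), (31, DEN, 33, BOS, MIA), (31, LAX, 7, DEN, IAD), (31, LAX, 7, DEN, MIA), (31, LAX, 8, LA, IAD), (31, LAX, 8, LA, MIA), (31, ORD, 17, SEA, IAD), (31, ORD, 17, SEA, MIA)}
Apply σ_{hours >= 31}; surviving tuples: {(31, DEN, 33, BOS, IAD), (31, DEN, 33, BOS, MIA), (31, LAX, 7, DEN, IAD), (31, LAX, 7, DEN, MIA), (31, LAX, 8, LA, IAD), (31, LAX, 8, LA, MIA), (31, ORD, 17, SEA, IAD), (31, ORD, 17, SEA, MIA)}
Apply σ_{pid > 7}; surviving tuples: {(31, DEN, 33, BOS, IAD), (31, DEN, 33, BOS, MIA), (31, LAX, 8, LA, IAD), (31, LAX, 8, LA, MIA), (31, ORD, 17, SEA, IAD), (31, ORD, 17, SEA, MIA)}
Projecting to hours, city, pid (3 duplicate(s) eliminated): {(31, BOS, 33), (31, LA, 8), (31, SEA, 17)}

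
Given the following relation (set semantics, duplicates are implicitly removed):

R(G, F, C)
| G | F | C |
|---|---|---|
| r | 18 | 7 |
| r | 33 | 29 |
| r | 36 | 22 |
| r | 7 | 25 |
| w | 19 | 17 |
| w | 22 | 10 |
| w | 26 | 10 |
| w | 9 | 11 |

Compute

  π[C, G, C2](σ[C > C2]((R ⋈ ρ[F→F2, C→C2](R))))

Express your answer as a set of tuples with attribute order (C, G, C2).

ρ[F→F2, C→C2]: schema becomes (G, F2, C2); tuples unchanged.
R ⋈ ρ[F→F2, C→C2](R) (natural join on G): {(r, 18, 7, 18, 7), (r, 18, 7, 33, 29), (r, 18, 7, 36, 22), (r, 18, 7, 7, 25), (r, 33, 29, 18, 7), (r, 33, 29, 33, 29), (r, 33, 29, 36, 22), (r, 33, 29, 7, 25), (r, 36, 22, 18, 7), (r, 36, 22, 33, 29), (r, 36, 22, 36, 22), (r, 36, 22, 7, 25), (r, 7, 25, 18, 7), (r, 7, 25, 33, 29), (r, 7, 25, 36, 22), (r, 7, 25, 7, 25), (w, 19, 17, 19, 17), (w, 19, 17, 22, 10), (w, 19, 17, 26, 10), (w, 19, 17, 9, 11), (w, 22, 10, 19, 17), (w, 22, 10, 22, 10), (w, 22, 10, 26, 10), (w, 22, 10, 9, 11), (w, 26, 10, 19, 17), (w, 26, 10, 22, 10), (w, 26, 10, 26, 10), (w, 26, 10, 9, 11), (w, 9, 11, 19, 17), (w, 9, 11, 22, 10), (w, 9, 11, 26, 10), (w, 9, 11, 9, 11)}
Filtering on C > C2 leaves {(r, 33, 29, 18, 7), (r, 33, 29, 36, 22), (r, 33, 29, 7, 25), (r, 36, 22, 18, 7), (r, 7, 25, 18, 7), (r, 7, 25, 36, 22), (w, 19, 17, 22, 10), (w, 19, 17, 26, 10), (w, 19, 17, 9, 11), (w, 9, 11, 22, 10), (w, 9, 11, 26, 10)}.
Keep only column(s) C, G, C2 (2 duplicate(s) eliminated): {(11, w, 10), (17, w, 10), (17, w, 11), (22, r, 7), (25, r, 22), (25, r, 7), (29, r, 22), (29, r, 25), (29, r, 7)}

{(11, w, 10), (17, w, 10), (17, w, 11), (22, r, 7), (25, r, 22), (25, r, 7), (29, r, 22), (29, r, 25), (29, r, 7)}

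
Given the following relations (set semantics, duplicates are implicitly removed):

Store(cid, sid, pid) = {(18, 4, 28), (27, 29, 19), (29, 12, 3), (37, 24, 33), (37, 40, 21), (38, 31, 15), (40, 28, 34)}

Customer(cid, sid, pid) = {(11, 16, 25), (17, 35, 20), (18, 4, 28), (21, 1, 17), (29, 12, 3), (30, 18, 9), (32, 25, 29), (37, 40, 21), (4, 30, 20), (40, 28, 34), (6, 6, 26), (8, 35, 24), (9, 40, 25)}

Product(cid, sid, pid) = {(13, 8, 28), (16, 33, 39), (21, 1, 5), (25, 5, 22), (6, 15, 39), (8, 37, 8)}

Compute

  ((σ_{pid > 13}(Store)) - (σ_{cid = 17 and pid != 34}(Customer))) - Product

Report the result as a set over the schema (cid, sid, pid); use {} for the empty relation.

σ[pid > 13]: keep tuples satisfying pid > 13 → {(18, 4, 28), (27, 29, 19), (37, 24, 33), (37, 40, 21), (38, 31, 15), (40, 28, 34)}
σ[cid = 17 and pid != 34]: keep tuples satisfying cid = 17 and pid != 34 → {(17, 35, 20)}
Difference: {(18, 4, 28), (27, 29, 19), (37, 24, 33), (37, 40, 21), (38, 31, 15), (40, 28, 34)} with {(17, 35, 20)} → {(18, 4, 28), (27, 29, 19), (37, 24, 33), (37, 40, 21), (38, 31, 15), (40, 28, 34)}
Difference: {(18, 4, 28), (27, 29, 19), (37, 24, 33), (37, 40, 21), (38, 31, 15), (40, 28, 34)} with {(13, 8, 28), (16, 33, 39), (21, 1, 5), (25, 5, 22), (6, 15, 39), (8, 37, 8)} → {(18, 4, 28), (27, 29, 19), (37, 24, 33), (37, 40, 21), (38, 31, 15), (40, 28, 34)}

{(18, 4, 28), (27, 29, 19), (37, 24, 33), (37, 40, 21), (38, 31, 15), (40, 28, 34)}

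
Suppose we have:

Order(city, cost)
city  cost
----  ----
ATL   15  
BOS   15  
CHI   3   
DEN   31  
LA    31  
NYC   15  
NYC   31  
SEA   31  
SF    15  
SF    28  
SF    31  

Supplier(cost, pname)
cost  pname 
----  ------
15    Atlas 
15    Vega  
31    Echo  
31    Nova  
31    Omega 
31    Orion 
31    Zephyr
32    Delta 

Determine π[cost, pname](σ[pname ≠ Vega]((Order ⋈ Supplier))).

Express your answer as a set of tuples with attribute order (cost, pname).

Order ⋈ Supplier (natural join on cost): {(ATL, 15, Atlas), (ATL, 15, Vega), (BOS, 15, Atlas), (BOS, 15, Vega), (DEN, 31, Echo), (DEN, 31, Nova), (DEN, 31, Omega), (DEN, 31, Orion), (DEN, 31, Zephyr), (LA, 31, Echo), (LA, 31, Nova), (LA, 31, Omega), (LA, 31, Orion), (LA, 31, Zephyr), (NYC, 15, Atlas), (NYC, 15, Vega), (NYC, 31, Echo), (NYC, 31, Nova), (NYC, 31, Omega), (NYC, 31, Orion), (NYC, 31, Zephyr), (SEA, 31, Echo), (SEA, 31, Nova), (SEA, 31, Omega), (SEA, 31, Orion), (SEA, 31, Zephyr), (SF, 15, Atlas), (SF, 15, Vega), (SF, 31, Echo), (SF, 31, Nova), (SF, 31, Omega), (SF, 31, Orion), (SF, 31, Zephyr)}
σ[pname ≠ Vega]: keep tuples satisfying pname ≠ Vega → {(ATL, 15, Atlas), (BOS, 15, Atlas), (DEN, 31, Echo), (DEN, 31, Nova), (DEN, 31, Omega), (DEN, 31, Orion), (DEN, 31, Zephyr), (LA, 31, Echo), (LA, 31, Nova), (LA, 31, Omega), (LA, 31, Orion), (LA, 31, Zephyr), (NYC, 15, Atlas), (NYC, 31, Echo), (NYC, 31, Nova), (NYC, 31, Omega), (NYC, 31, Orion), (NYC, 31, Zephyr), (SEA, 31, Echo), (SEA, 31, Nova), (SEA, 31, Omega), (SEA, 31, Orion), (SEA, 31, Zephyr), (SF, 15, Atlas), (SF, 31, Echo), (SF, 31, Nova), (SF, 31, Omega), (SF, 31, Orion), (SF, 31, Zephyr)}
π_{cost, pname} gives {(15, Atlas), (31, Echo), (31, Nova), (31, Omega), (31, Orion), (31, Zephyr)} (23 duplicate(s) eliminated).

{(15, Atlas), (31, Echo), (31, Nova), (31, Omega), (31, Orion), (31, Zephyr)}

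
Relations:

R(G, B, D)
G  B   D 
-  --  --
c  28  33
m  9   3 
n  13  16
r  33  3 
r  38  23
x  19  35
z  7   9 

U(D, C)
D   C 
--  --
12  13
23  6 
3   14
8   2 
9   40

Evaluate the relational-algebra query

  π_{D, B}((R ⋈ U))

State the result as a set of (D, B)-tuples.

{(23, 38), (3, 33), (3, 9), (9, 7)}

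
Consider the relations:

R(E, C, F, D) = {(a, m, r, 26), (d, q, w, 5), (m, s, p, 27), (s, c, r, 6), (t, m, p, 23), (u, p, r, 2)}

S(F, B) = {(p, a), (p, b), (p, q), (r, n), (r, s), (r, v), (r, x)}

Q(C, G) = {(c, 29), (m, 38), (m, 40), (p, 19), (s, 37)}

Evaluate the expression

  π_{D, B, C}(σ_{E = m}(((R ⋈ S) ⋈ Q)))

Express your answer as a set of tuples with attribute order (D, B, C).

{(27, a, s), (27, b, s), (27, q, s)}

R ⋈ S (natural join on F): {(a, m, r, 26, n), (a, m, r, 26, s), (a, m, r, 26, v), (a, m, r, 26, x), (m, s, p, 27, a), (m, s, p, 27, b), (m, s, p, 27, q), (s, c, r, 6, n), (s, c, r, 6, s), (s, c, r, 6, v), (s, c, r, 6, x), (t, m, p, 23, a), (t, m, p, 23, b), (t, m, p, 23, q), (u, p, r, 2, n), (u, p, r, 2, s), (u, p, r, 2, v), (u, p, r, 2, x)}
(R ⋈ S) ⋈ Q (natural join on C): {(a, m, r, 26, n, 38), (a, m, r, 26, n, 40), (a, m, r, 26, s, 38), (a, m, r, 26, s, 40), (a, m, r, 26, v, 38), (a, m, r, 26, v, 40), (a, m, r, 26, x, 38), (a, m, r, 26, x, 40), (m, s, p, 27, a, 37), (m, s, p, 27, b, 37), (m, s, p, 27, q, 37), (s, c, r, 6, n, 29), (s, c, r, 6, s, 29), (s, c, r, 6, v, 29), (s, c, r, 6, x, 29), (t, m, p, 23, a, 38), (t, m, p, 23, a, 40), (t, m, p, 23, b, 38), (t, m, p, 23, b, 40), (t, m, p, 23, q, 38), (t, m, p, 23, q, 40), (u, p, r, 2, n, 19), (u, p, r, 2, s, 19), (u, p, r, 2, v, 19), (u, p, r, 2, x, 19)}
Apply σ_{E = m}; surviving tuples: {(m, s, p, 27, a, 37), (m, s, p, 27, b, 37), (m, s, p, 27, q, 37)}
Projecting to D, B, C: {(27, a, s), (27, b, s), (27, q, s)}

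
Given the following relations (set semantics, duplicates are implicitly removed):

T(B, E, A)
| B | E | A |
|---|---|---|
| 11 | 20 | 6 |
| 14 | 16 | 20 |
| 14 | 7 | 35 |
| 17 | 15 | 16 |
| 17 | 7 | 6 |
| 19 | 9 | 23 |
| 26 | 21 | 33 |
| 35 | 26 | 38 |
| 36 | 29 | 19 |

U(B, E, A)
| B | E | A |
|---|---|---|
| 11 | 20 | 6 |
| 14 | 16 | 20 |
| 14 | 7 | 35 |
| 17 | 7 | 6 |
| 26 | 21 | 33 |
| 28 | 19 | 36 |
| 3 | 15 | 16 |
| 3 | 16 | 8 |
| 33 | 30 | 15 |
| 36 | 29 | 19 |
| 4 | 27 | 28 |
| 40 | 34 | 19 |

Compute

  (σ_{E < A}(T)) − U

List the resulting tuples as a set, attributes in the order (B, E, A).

σ[E < A]: keep tuples satisfying E < A → {(14, 16, 20), (14, 7, 35), (17, 15, 16), (19, 9, 23), (26, 21, 33), (35, 26, 38)}
Difference: {(14, 16, 20), (14, 7, 35), (17, 15, 16), (19, 9, 23), (26, 21, 33), (35, 26, 38)} with {(11, 20, 6), (14, 16, 20), (14, 7, 35), (17, 7, 6), (26, 21, 33), (28, 19, 36), (3, 15, 16), (3, 16, 8), (33, 30, 15), (36, 29, 19), (4, 27, 28), (40, 34, 19)} → {(17, 15, 16), (19, 9, 23), (35, 26, 38)}

{(17, 15, 16), (19, 9, 23), (35, 26, 38)}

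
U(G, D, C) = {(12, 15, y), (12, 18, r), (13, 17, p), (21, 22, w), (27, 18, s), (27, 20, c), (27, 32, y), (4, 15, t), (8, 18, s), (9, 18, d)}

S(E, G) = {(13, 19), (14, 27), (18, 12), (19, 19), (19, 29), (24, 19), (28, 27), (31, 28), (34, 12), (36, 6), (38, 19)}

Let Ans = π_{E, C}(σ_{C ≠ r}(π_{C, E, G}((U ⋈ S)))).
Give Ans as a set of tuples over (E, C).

{(14, c), (14, s), (14, y), (18, y), (28, c), (28, s), (28, y), (34, y)}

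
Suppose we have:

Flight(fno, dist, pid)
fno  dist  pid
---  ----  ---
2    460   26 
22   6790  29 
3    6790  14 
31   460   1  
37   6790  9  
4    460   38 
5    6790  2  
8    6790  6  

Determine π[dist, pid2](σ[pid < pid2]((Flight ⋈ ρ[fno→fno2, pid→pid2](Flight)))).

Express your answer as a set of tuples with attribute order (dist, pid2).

{(460, 26), (460, 38), (6790, 14), (6790, 29), (6790, 6), (6790, 9)}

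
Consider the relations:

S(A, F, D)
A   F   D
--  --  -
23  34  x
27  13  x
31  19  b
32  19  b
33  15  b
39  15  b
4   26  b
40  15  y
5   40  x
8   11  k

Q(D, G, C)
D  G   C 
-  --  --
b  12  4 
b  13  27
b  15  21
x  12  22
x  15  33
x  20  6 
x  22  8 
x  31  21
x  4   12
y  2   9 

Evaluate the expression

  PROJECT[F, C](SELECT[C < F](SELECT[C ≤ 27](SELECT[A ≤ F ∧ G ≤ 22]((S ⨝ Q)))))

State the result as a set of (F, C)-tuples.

S ⋈ Q (natural join on D): {(23, 34, x, 12, 22), (23, 34, x, 15, 33), (23, 34, x, 20, 6), (23, 34, x, 22, 8), (23, 34, x, 31, 21), (23, 34, x, 4, 12), (27, 13, x, 12, 22), (27, 13, x, 15, 33), (27, 13, x, 20, 6), (27, 13, x, 22, 8), (27, 13, x, 31, 21), (27, 13, x, 4, 12), (31, 19, b, 12, 4), (31, 19, b, 13, 27), (31, 19, b, 15, 21), (32, 19, b, 12, 4), (32, 19, b, 13, 27), (32, 19, b, 15, 21), (33, 15, b, 12, 4), (33, 15, b, 13, 27), (33, 15, b, 15, 21), (39, 15, b, 12, 4), (39, 15, b, 13, 27), (39, 15, b, 15, 21), (4, 26, b, 12, 4), (4, 26, b, 13, 27), (4, 26, b, 15, 21), (40, 15, y, 2, 9), (5, 40, x, 12, 22), (5, 40, x, 15, 33), (5, 40, x, 20, 6), (5, 40, x, 22, 8), (5, 40, x, 31, 21), (5, 40, x, 4, 12)}
Selection A ≤ F ∧ G ≤ 22: {(23, 34, x, 12, 22), (23, 34, x, 15, 33), (23, 34, x, 20, 6), (23, 34, x, 22, 8), (23, 34, x, 4, 12), (4, 26, b, 12, 4), (4, 26, b, 13, 27), (4, 26, b, 15, 21), (5, 40, x, 12, 22), (5, 40, x, 15, 33), (5, 40, x, 20, 6), (5, 40, x, 22, 8), (5, 40, x, 4, 12)}
Selection C ≤ 27: {(23, 34, x, 12, 22), (23, 34, x, 20, 6), (23, 34, x, 22, 8), (23, 34, x, 4, 12), (4, 26, b, 12, 4), (4, 26, b, 13, 27), (4, 26, b, 15, 21), (5, 40, x, 12, 22), (5, 40, x, 20, 6), (5, 40, x, 22, 8), (5, 40, x, 4, 12)}
Selection C < F: {(23, 34, x, 12, 22), (23, 34, x, 20, 6), (23, 34, x, 22, 8), (23, 34, x, 4, 12), (4, 26, b, 12, 4), (4, 26, b, 15, 21), (5, 40, x, 12, 22), (5, 40, x, 20, 6), (5, 40, x, 22, 8), (5, 40, x, 4, 12)}
π[F, C]: project onto (F, C) → {(26, 21), (26, 4), (34, 12), (34, 22), (34, 6), (34, 8), (40, 12), (40, 22), (40, 6), (40, 8)}

{(26, 21), (26, 4), (34, 12), (34, 22), (34, 6), (34, 8), (40, 12), (40, 22), (40, 6), (40, 8)}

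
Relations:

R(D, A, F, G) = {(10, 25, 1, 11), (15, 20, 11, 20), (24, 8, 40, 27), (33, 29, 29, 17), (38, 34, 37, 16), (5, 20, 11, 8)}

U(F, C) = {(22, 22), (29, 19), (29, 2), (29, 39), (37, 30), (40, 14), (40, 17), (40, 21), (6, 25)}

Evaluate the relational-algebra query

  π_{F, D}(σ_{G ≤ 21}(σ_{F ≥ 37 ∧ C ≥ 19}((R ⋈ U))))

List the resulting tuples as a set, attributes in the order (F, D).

{(37, 38)}

R ⋈ U (natural join on F): {(24, 8, 40, 27, 14), (24, 8, 40, 27, 17), (24, 8, 40, 27, 21), (33, 29, 29, 17, 19), (33, 29, 29, 17, 2), (33, 29, 29, 17, 39), (38, 34, 37, 16, 30)}
Filtering on F ≥ 37 ∧ C ≥ 19 leaves {(24, 8, 40, 27, 21), (38, 34, 37, 16, 30)}.
Filtering on G ≤ 21 leaves {(38, 34, 37, 16, 30)}.
Keep only column(s) F, D: {(37, 38)}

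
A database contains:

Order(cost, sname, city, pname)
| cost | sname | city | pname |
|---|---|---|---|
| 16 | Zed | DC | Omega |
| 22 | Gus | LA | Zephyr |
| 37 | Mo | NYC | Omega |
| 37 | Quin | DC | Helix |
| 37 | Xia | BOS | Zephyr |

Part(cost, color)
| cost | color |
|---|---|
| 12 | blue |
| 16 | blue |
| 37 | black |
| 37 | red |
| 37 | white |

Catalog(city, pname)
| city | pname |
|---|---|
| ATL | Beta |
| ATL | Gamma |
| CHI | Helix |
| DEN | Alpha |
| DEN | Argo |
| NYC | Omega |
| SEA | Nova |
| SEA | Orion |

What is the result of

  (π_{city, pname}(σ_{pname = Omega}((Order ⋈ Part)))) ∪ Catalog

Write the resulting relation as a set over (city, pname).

{(ATL, Beta), (ATL, Gamma), (CHI, Helix), (DC, Omega), (DEN, Alpha), (DEN, Argo), (NYC, Omega), (SEA, Nova), (SEA, Orion)}

Joining Order and Part on cost yields {(16, Zed, DC, Omega, blue), (37, Mo, NYC, Omega, black), (37, Mo, NYC, Omega, red), (37, Mo, NYC, Omega, white), (37, Quin, DC, Helix, black), (37, Quin, DC, Helix, red), (37, Quin, DC, Helix, white), (37, Xia, BOS, Zephyr, black), (37, Xia, BOS, Zephyr, red), (37, Xia, BOS, Zephyr, white)}.
σ[pname = Omega]: keep tuples satisfying pname = Omega → {(16, Zed, DC, Omega, blue), (37, Mo, NYC, Omega, black), (37, Mo, NYC, Omega, red), (37, Mo, NYC, Omega, white)}
π[city, pname]: project onto (city, pname) (2 duplicate(s) eliminated) → {(DC, Omega), (NYC, Omega)}
Taking the union: {(ATL, Beta), (ATL, Gamma), (CHI, Helix), (DC, Omega), (DEN, Alpha), (DEN, Argo), (NYC, Omega), (SEA, Nova), (SEA, Orion)}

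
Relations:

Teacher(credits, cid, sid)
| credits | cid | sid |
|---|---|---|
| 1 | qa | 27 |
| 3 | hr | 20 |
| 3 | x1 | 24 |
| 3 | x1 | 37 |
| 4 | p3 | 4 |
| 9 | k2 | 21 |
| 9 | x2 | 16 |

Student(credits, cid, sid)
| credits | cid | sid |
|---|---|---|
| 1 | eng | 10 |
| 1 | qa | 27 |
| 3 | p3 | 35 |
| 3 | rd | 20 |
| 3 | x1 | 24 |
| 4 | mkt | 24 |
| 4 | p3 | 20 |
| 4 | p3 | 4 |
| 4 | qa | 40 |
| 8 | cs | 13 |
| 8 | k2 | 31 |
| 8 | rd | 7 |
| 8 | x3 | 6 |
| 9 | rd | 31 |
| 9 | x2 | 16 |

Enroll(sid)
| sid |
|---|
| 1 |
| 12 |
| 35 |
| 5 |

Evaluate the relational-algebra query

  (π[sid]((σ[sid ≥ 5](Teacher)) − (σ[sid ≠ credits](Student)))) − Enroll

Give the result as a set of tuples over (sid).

{20, 21, 37}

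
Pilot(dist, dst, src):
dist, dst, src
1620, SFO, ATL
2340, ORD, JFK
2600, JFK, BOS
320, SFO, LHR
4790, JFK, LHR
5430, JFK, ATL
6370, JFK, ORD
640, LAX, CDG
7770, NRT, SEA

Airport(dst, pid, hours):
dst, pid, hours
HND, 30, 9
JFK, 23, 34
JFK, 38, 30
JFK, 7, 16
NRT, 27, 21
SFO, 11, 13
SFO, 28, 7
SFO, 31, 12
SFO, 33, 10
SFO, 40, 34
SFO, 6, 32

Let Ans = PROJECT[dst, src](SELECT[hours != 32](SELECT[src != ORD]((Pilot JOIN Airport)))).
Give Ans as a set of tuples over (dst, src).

Joining Pilot and Airport on dst yields {(1620, SFO, ATL, 11, 13), (1620, SFO, ATL, 28, 7), (1620, SFO, ATL, 31, 12), (1620, SFO, ATL, 33, 10), (1620, SFO, ATL, 40, 34), (1620, SFO, ATL, 6, 32), (2600, JFK, BOS, 23, 34), (2600, JFK, BOS, 38, 30), (2600, JFK, BOS, 7, 16), (320, SFO, LHR, 11, 13), (320, SFO, LHR, 28, 7), (320, SFO, LHR, 31, 12), (320, SFO, LHR, 33, 10), (320, SFO, LHR, 40, 34), (320, SFO, LHR, 6, 32), (4790, JFK, LHR, 23, 34), (4790, JFK, LHR, 38, 30), (4790, JFK, LHR, 7, 16), (5430, JFK, ATL, 23, 34), (5430, JFK, ATL, 38, 30), (5430, JFK, ATL, 7, 16), (6370, JFK, ORD, 23, 34), (6370, JFK, ORD, 38, 30), (6370, JFK, ORD, 7, 16), (7770, NRT, SEA, 27, 21)}.
Filtering on src != ORD leaves {(1620, SFO, ATL, 11, 13), (1620, SFO, ATL, 28, 7), (1620, SFO, ATL, 31, 12), (1620, SFO, ATL, 33, 10), (1620, SFO, ATL, 40, 34), (1620, SFO, ATL, 6, 32), (2600, JFK, BOS, 23, 34), (2600, JFK, BOS, 38, 30), (2600, JFK, BOS, 7, 16), (320, SFO, LHR, 11, 13), (320, SFO, LHR, 28, 7), (320, SFO, LHR, 31, 12), (320, SFO, LHR, 33, 10), (320, SFO, LHR, 40, 34), (320, SFO, LHR, 6, 32), (4790, JFK, LHR, 23, 34), (4790, JFK, LHR, 38, 30), (4790, JFK, LHR, 7, 16), (5430, JFK, ATL, 23, 34), (5430, JFK, ATL, 38, 30), (5430, JFK, ATL, 7, 16), (7770, NRT, SEA, 27, 21)}.
Filtering on hours != 32 leaves {(1620, SFO, ATL, 11, 13), (1620, SFO, ATL, 28, 7), (1620, SFO, ATL, 31, 12), (1620, SFO, ATL, 33, 10), (1620, SFO, ATL, 40, 34), (2600, JFK, BOS, 23, 34), (2600, JFK, BOS, 38, 30), (2600, JFK, BOS, 7, 16), (320, SFO, LHR, 11, 13), (320, SFO, LHR, 28, 7), (320, SFO, LHR, 31, 12), (320, SFO, LHR, 33, 10), (320, SFO, LHR, 40, 34), (4790, JFK, LHR, 23, 34), (4790, JFK, LHR, 38, 30), (4790, JFK, LHR, 7, 16), (5430, JFK, ATL, 23, 34), (5430, JFK, ATL, 38, 30), (5430, JFK, ATL, 7, 16), (7770, NRT, SEA, 27, 21)}.
π[dst, src]: project onto (dst, src) (14 duplicate(s) eliminated) → {(JFK, ATL), (JFK, BOS), (JFK, LHR), (NRT, SEA), (SFO, ATL), (SFO, LHR)}

{(JFK, ATL), (JFK, BOS), (JFK, LHR), (NRT, SEA), (SFO, ATL), (SFO, LHR)}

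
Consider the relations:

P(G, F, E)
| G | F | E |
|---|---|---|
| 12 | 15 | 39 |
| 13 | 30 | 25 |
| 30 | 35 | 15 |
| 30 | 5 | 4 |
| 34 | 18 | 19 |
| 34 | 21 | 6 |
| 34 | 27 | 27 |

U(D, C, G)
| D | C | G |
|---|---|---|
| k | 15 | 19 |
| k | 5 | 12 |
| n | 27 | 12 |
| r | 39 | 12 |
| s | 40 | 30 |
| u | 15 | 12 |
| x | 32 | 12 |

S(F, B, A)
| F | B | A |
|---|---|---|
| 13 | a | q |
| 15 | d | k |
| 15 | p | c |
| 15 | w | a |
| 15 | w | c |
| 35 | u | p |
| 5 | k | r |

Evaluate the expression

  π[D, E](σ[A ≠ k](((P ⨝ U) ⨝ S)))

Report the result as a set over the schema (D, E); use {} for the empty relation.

{(k, 39), (n, 39), (r, 39), (s, 15), (s, 4), (u, 39), (x, 39)}

Natural join on G: {(12, 15, 39, k, 5), (12, 15, 39, n, 27), (12, 15, 39, r, 39), (12, 15, 39, u, 15), (12, 15, 39, x, 32), (30, 35, 15, s, 40), (30, 5, 4, s, 40)}
Natural join on F: {(12, 15, 39, k, 5, d, k), (12, 15, 39, k, 5, p, c), (12, 15, 39, k, 5, w, a), (12, 15, 39, k, 5, w, c), (12, 15, 39, n, 27, d, k), (12, 15, 39, n, 27, p, c), (12, 15, 39, n, 27, w, a), (12, 15, 39, n, 27, w, c), (12, 15, 39, r, 39, d, k), (12, 15, 39, r, 39, p, c), (12, 15, 39, r, 39, w, a), (12, 15, 39, r, 39, w, c), (12, 15, 39, u, 15, d, k), (12, 15, 39, u, 15, p, c), (12, 15, 39, u, 15, w, a), (12, 15, 39, u, 15, w, c), (12, 15, 39, x, 32, d, k), (12, 15, 39, x, 32, p, c), (12, 15, 39, x, 32, w, a), (12, 15, 39, x, 32, w, c), (30, 35, 15, s, 40, u, p), (30, 5, 4, s, 40, k, r)}
Apply σ_{A ≠ k}; surviving tuples: {(12, 15, 39, k, 5, p, c), (12, 15, 39, k, 5, w, a), (12, 15, 39, k, 5, w, c), (12, 15, 39, n, 27, p, c), (12, 15, 39, n, 27, w, a), (12, 15, 39, n, 27, w, c), (12, 15, 39, r, 39, p, c), (12, 15, 39, r, 39, w, a), (12, 15, 39, r, 39, w, c), (12, 15, 39, u, 15, p, c), (12, 15, 39, u, 15, w, a), (12, 15, 39, u, 15, w, c), (12, 15, 39, x, 32, p, c), (12, 15, 39, x, 32, w, a), (12, 15, 39, x, 32, w, c), (30, 35, 15, s, 40, u, p), (30, 5, 4, s, 40, k, r)}
π_{D, E} gives {(k, 39), (n, 39), (r, 39), (s, 15), (s, 4), (u, 39), (x, 39)} (10 duplicate(s) eliminated).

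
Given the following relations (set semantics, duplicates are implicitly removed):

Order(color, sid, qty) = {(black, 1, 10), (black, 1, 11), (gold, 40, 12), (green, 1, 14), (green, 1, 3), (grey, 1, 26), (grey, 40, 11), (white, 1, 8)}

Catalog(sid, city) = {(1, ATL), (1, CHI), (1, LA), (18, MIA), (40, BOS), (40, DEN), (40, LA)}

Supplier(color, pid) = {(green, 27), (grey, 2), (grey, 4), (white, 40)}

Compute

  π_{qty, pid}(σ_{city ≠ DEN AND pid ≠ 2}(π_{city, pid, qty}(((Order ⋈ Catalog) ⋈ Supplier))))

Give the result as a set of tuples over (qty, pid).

{(11, 4), (14, 27), (26, 4), (3, 27), (8, 40)}

Order ⋈ Catalog (natural join on sid): {(black, 1, 10, ATL), (black, 1, 10, CHI), (black, 1, 10, LA), (black, 1, 11, ATL), (black, 1, 11, CHI), (black, 1, 11, LA), (gold, 40, 12, BOS), (gold, 40, 12, DEN), (gold, 40, 12, LA), (green, 1, 14, ATL), (green, 1, 14, CHI), (green, 1, 14, LA), (green, 1, 3, ATL), (green, 1, 3, CHI), (green, 1, 3, LA), (grey, 1, 26, ATL), (grey, 1, 26, CHI), (grey, 1, 26, LA), (grey, 40, 11, BOS), (grey, 40, 11, DEN), (grey, 40, 11, LA), (white, 1, 8, ATL), (white, 1, 8, CHI), (white, 1, 8, LA)}
(Order ⋈ Catalog) ⋈ Supplier (natural join on color): {(green, 1, 14, ATL, 27), (green, 1, 14, CHI, 27), (green, 1, 14, LA, 27), (green, 1, 3, ATL, 27), (green, 1, 3, CHI, 27), (green, 1, 3, LA, 27), (grey, 1, 26, ATL, 2), (grey, 1, 26, ATL, 4), (grey, 1, 26, CHI, 2), (grey, 1, 26, CHI, 4), (grey, 1, 26, LA, 2), (grey, 1, 26, LA, 4), (grey, 40, 11, BOS, 2), (grey, 40, 11, BOS, 4), (grey, 40, 11, DEN, 2), (grey, 40, 11, DEN, 4), (grey, 40, 11, LA, 2), (grey, 40, 11, LA, 4), (white, 1, 8, ATL, 40), (white, 1, 8, CHI, 40), (white, 1, 8, LA, 40)}
Keep only column(s) city, pid, qty: {(ATL, 2, 26), (ATL, 27, 14), (ATL, 27, 3), (ATL, 4, 26), (ATL, 40, 8), (BOS, 2, 11), (BOS, 4, 11), (CHI, 2, 26), (CHI, 27, 14), (CHI, 27, 3), (CHI, 4, 26), (CHI, 40, 8), (DEN, 2, 11), (DEN, 4, 11), (LA, 2, 11), (LA, 2, 26), (LA, 27, 14), (LA, 27, 3), (LA, 4, 11), (LA, 4, 26), (LA, 40, 8)}
Apply σ_{city ≠ DEN AND pid ≠ 2}; surviving tuples: {(ATL, 27, 14), (ATL, 27, 3), (ATL, 4, 26), (ATL, 40, 8), (BOS, 4, 11), (CHI, 27, 14), (CHI, 27, 3), (CHI, 4, 26), (CHI, 40, 8), (LA, 27, 14), (LA, 27, 3), (LA, 4, 11), (LA, 4, 26), (LA, 40, 8)}
Keep only column(s) qty, pid (9 duplicate(s) eliminated): {(11, 4), (14, 27), (26, 4), (3, 27), (8, 40)}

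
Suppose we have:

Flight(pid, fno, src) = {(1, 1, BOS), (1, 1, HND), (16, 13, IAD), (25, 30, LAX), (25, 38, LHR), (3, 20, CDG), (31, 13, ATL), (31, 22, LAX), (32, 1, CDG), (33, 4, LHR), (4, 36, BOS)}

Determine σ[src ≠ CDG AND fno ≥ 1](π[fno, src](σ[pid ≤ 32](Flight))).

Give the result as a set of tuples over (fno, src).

Filtering on pid ≤ 32 leaves {(1, 1, BOS), (1, 1, HND), (16, 13, IAD), (25, 30, LAX), (25, 38, LHR), (3, 20, CDG), (31, 13, ATL), (31, 22, LAX), (32, 1, CDG), (4, 36, BOS)}.
Projecting to fno, src: {(1, BOS), (1, CDG), (1, HND), (13, ATL), (13, IAD), (20, CDG), (22, LAX), (30, LAX), (36, BOS), (38, LHR)}
Filtering on src ≠ CDG AND fno ≥ 1 leaves {(1, BOS), (1, HND), (13, ATL), (13, IAD), (22, LAX), (30, LAX), (36, BOS), (38, LHR)}.

{(1, BOS), (1, HND), (13, ATL), (13, IAD), (22, LAX), (30, LAX), (36, BOS), (38, LHR)}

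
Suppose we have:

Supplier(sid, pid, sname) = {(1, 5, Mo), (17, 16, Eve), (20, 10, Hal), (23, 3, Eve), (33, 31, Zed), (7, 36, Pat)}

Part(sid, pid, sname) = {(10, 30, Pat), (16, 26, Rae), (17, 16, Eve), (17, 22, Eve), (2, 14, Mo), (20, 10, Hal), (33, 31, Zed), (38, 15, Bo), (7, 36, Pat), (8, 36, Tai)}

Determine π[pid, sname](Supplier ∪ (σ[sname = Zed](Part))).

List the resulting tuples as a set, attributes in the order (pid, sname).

{(10, Hal), (16, Eve), (3, Eve), (31, Zed), (36, Pat), (5, Mo)}

Apply σ_{sname = Zed}; surviving tuples: {(33, 31, Zed)}
Union: {(1, 5, Mo), (17, 16, Eve), (20, 10, Hal), (23, 3, Eve), (33, 31, Zed), (7, 36, Pat)} with {(33, 31, Zed)} → {(1, 5, Mo), (17, 16, Eve), (20, 10, Hal), (23, 3, Eve), (33, 31, Zed), (7, 36, Pat)}
Projecting to pid, sname: {(10, Hal), (16, Eve), (3, Eve), (31, Zed), (36, Pat), (5, Mo)}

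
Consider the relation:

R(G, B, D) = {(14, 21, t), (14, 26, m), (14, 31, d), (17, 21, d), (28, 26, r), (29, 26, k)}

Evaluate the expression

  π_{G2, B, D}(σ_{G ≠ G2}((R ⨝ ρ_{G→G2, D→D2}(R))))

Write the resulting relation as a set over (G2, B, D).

ρ[G→G2, D→D2]: schema becomes (G2, B, D2); tuples unchanged.
R ⋈ ρ_{G→G2, D→D2}(R) (natural join on B): {(14, 21, t, 14, t), (14, 21, t, 17, d), (14, 26, m, 14, m), (14, 26, m, 28, r), (14, 26, m, 29, k), (14, 31, d, 14, d), (17, 21, d, 14, t), (17, 21, d, 17, d), (28, 26, r, 14, m), (28, 26, r, 28, r), (28, 26, r, 29, k), (29, 26, k, 14, m), (29, 26, k, 28, r), (29, 26, k, 29, k)}
Filtering on G ≠ G2 leaves {(14, 21, t, 17, d), (14, 26, m, 28, r), (14, 26, m, 29, k), (17, 21, d, 14, t), (28, 26, r, 14, m), (28, 26, r, 29, k), (29, 26, k, 14, m), (29, 26, k, 28, r)}.
Projecting to G2, B, D: {(14, 21, d), (14, 26, k), (14, 26, r), (17, 21, t), (28, 26, k), (28, 26, m), (29, 26, m), (29, 26, r)}

{(14, 21, d), (14, 26, k), (14, 26, r), (17, 21, t), (28, 26, k), (28, 26, m), (29, 26, m), (29, 26, r)}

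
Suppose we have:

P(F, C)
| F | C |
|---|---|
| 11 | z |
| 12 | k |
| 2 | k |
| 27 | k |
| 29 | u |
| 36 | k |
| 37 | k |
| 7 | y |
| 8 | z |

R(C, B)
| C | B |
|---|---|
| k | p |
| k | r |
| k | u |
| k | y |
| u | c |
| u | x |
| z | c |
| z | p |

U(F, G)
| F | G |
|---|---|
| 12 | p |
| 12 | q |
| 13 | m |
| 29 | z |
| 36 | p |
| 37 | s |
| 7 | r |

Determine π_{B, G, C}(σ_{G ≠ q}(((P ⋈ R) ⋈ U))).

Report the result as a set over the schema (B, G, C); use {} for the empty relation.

{(c, z, u), (p, p, k), (p, s, k), (r, p, k), (r, s, k), (u, p, k), (u, s, k), (x, z, u), (y, p, k), (y, s, k)}

Natural join on C: {(11, z, c), (11, z, p), (12, k, p), (12, k, r), (12, k, u), (12, k, y), (2, k, p), (2, k, r), (2, k, u), (2, k, y), (27, k, p), (27, k, r), (27, k, u), (27, k, y), (29, u, c), (29, u, x), (36, k, p), (36, k, r), (36, k, u), (36, k, y), (37, k, p), (37, k, r), (37, k, u), (37, k, y), (8, z, c), (8, z, p)}
Natural join on F: {(12, k, p, p), (12, k, p, q), (12, k, r, p), (12, k, r, q), (12, k, u, p), (12, k, u, q), (12, k, y, p), (12, k, y, q), (29, u, c, z), (29, u, x, z), (36, k, p, p), (36, k, r, p), (36, k, u, p), (36, k, y, p), (37, k, p, s), (37, k, r, s), (37, k, u, s), (37, k, y, s)}
σ[G ≠ q]: keep tuples satisfying G ≠ q → {(12, k, p, p), (12, k, r, p), (12, k, u, p), (12, k, y, p), (29, u, c, z), (29, u, x, z), (36, k, p, p), (36, k, r, p), (36, k, u, p), (36, k, y, p), (37, k, p, s), (37, k, r, s), (37, k, u, s), (37, k, y, s)}
π[B, G, C]: project onto (B, G, C) (4 duplicate(s) eliminated) → {(c, z, u), (p, p, k), (p, s, k), (r, p, k), (r, s, k), (u, p, k), (u, s, k), (x, z, u), (y, p, k), (y, s, k)}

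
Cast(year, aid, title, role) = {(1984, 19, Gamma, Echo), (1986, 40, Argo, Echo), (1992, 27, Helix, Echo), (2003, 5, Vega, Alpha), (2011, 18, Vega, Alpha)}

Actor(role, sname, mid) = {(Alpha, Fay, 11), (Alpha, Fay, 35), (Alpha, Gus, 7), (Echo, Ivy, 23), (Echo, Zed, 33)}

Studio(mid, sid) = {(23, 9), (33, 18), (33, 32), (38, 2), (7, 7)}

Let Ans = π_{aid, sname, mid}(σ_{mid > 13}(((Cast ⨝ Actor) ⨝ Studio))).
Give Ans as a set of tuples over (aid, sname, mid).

{(19, Ivy, 23), (19, Zed, 33), (27, Ivy, 23), (27, Zed, 33), (40, Ivy, 23), (40, Zed, 33)}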